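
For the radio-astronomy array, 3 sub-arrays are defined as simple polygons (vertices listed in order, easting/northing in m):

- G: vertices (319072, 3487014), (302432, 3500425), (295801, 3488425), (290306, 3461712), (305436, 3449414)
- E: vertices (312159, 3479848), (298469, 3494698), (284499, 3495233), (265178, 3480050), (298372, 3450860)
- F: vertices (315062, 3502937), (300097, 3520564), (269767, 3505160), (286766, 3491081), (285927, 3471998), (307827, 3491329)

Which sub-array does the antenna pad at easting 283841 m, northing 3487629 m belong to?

E

Cast a ray rightward from (283841, 3487629). For each polygon, the edges (by vertex number in listed order) whose endpoints lie on opposite sides of northing = 3487629, where each meets that height, and whether that is right or left of the point:
G: 1–2 at easting≈318308.9 (right), 3–4 at easting≈295637.3 (right) → 2 crossings.
E: 1–2 at easting≈304985.8 (right), 3–4 at easting≈274822.6 (left) → 1 crossing.
F: 4–5 at easting≈286614.2 (right), 5–6 at easting≈303635.3 (right) → 2 crossings.
Only E has an odd count, so the point is inside E.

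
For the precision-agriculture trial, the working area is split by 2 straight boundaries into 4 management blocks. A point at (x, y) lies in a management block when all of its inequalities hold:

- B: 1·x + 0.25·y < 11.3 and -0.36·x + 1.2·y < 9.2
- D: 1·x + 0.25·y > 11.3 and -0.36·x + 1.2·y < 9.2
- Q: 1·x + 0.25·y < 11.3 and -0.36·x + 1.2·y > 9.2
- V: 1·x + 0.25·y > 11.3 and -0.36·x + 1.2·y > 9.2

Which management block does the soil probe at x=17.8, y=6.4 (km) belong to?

1·17.8 + 0.25·6.4 = 19.400, which is > 11.3
-0.36·17.8 + 1.2·6.4 = 1.272, which is < 9.2
This sign pattern matches D.

D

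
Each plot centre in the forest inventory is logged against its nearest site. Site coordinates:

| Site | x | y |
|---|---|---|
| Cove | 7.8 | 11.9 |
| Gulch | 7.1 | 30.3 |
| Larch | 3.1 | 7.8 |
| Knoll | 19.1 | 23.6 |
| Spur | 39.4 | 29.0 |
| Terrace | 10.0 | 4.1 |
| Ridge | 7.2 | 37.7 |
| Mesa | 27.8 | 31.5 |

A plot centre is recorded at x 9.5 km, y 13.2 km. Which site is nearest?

Cove

Squared distances to each site:
Cove: 4.580; Gulch: 298.170; Larch: 70.120; Knoll: 200.320; Spur: 1143.650; Terrace: 83.060; Ridge: 605.540; Mesa: 669.780.
Minimum at Cove.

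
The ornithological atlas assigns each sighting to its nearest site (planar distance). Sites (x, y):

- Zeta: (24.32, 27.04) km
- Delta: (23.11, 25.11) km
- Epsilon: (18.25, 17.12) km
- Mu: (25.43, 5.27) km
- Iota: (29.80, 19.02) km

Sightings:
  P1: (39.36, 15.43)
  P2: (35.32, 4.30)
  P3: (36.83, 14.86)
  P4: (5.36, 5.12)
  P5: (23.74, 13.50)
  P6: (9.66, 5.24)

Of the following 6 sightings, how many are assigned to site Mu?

1

P1 → Iota
P2 → Mu
P3 → Iota
P4 → Epsilon
P5 → Epsilon
P6 → Epsilon
1 of the 6 goes to Mu.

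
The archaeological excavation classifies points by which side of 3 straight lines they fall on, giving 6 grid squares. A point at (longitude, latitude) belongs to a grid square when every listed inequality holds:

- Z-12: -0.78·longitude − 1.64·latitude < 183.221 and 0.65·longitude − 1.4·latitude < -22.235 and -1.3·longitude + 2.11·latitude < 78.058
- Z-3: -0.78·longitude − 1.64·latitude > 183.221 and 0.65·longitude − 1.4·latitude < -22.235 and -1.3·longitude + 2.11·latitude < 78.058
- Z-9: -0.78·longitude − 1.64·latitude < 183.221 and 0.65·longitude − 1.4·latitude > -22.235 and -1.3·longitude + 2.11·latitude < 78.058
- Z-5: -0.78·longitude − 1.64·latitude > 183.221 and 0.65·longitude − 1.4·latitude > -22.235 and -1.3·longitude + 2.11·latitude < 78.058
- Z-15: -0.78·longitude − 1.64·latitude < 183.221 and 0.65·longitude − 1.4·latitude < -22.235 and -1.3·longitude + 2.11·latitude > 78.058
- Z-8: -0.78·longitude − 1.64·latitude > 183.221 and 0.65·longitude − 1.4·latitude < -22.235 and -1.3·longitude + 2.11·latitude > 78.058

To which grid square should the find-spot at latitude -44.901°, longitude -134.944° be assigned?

Z-15

-0.78·-134.944 − 1.64·-44.901 = 178.894, which is < 183.221
0.65·-134.944 − 1.4·-44.901 = -24.852, which is < -22.235
-1.3·-134.944 + 2.11·-44.901 = 80.686, which is > 78.058
This sign pattern matches Z-15.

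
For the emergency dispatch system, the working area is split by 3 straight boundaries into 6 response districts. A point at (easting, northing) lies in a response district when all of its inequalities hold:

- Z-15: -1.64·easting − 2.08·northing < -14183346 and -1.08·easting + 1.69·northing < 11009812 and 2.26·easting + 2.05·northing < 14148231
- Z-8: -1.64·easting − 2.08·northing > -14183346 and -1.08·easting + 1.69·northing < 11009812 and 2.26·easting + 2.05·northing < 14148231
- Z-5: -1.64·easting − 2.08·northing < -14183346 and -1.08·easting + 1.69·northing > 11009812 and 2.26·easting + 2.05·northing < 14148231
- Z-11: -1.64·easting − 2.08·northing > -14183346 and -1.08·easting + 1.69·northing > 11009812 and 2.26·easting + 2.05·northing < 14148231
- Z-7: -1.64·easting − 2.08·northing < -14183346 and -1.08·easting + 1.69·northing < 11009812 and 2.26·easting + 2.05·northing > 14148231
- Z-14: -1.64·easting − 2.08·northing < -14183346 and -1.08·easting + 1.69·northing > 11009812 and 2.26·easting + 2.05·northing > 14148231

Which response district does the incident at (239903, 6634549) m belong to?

Z-15

-1.64·239903 − 2.08·6634549 = -14193302.840, which is < -14183346
-1.08·239903 + 1.69·6634549 = 10953292.570, which is < 11009812
2.26·239903 + 2.05·6634549 = 14143006.230, which is < 14148231
This sign pattern matches Z-15.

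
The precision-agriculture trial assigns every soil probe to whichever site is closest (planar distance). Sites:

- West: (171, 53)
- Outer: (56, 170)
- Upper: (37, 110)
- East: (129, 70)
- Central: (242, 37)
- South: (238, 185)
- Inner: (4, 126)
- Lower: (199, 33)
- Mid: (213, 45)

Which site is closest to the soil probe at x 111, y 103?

Squared distances to each site:
West: 6100.000; Outer: 7514.000; Upper: 5525.000; East: 1413.000; Central: 21517.000; South: 22853.000; Inner: 11978.000; Lower: 12644.000; Mid: 13768.000.
Minimum at East.

East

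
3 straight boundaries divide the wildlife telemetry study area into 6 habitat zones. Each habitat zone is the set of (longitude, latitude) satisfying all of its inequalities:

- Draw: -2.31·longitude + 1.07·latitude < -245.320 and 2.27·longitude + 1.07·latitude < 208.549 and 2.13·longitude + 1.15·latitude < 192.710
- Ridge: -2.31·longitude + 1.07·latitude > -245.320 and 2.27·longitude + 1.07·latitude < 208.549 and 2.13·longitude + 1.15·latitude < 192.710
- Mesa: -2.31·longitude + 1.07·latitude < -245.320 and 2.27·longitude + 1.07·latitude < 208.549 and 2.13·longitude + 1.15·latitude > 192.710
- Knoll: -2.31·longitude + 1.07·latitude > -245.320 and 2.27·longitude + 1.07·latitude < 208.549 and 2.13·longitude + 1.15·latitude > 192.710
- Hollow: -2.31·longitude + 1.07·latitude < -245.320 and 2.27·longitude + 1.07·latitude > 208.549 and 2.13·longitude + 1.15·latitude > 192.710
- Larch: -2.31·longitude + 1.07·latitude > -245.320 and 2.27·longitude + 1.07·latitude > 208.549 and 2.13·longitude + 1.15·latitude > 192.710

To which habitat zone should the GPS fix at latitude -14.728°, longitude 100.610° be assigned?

Hollow

-2.31·100.610 + 1.07·-14.728 = -248.168, which is < -245.320
2.27·100.610 + 1.07·-14.728 = 212.626, which is > 208.549
2.13·100.610 + 1.15·-14.728 = 197.362, which is > 192.710
This sign pattern matches Hollow.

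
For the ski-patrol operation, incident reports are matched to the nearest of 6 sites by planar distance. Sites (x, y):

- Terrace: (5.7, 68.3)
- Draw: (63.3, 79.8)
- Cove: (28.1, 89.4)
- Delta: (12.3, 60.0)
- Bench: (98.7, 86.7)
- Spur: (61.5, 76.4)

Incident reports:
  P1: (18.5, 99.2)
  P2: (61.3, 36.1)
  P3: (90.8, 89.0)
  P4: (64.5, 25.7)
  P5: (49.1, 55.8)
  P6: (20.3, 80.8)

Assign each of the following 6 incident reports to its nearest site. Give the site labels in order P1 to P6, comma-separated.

P1 → Cove (d²=188.20)
P2 → Spur (d²=1624.13)
P3 → Bench (d²=67.70)
P4 → Spur (d²=2579.49)
P5 → Spur (d²=578.12)
P6 → Cove (d²=134.80)

Cove, Spur, Bench, Spur, Spur, Cove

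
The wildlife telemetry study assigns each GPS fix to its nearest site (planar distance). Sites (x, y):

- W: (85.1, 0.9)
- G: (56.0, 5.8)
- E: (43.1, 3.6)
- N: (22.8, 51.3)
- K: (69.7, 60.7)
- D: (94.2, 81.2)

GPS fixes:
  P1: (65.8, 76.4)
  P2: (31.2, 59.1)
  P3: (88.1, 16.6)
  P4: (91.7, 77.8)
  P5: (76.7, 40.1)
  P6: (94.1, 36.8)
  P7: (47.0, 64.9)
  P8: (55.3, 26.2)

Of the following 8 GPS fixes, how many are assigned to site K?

P1 → K
P2 → N
P3 → W
P4 → D
P5 → K
P6 → K
P7 → K
P8 → G
4 of the 8 go to K.

4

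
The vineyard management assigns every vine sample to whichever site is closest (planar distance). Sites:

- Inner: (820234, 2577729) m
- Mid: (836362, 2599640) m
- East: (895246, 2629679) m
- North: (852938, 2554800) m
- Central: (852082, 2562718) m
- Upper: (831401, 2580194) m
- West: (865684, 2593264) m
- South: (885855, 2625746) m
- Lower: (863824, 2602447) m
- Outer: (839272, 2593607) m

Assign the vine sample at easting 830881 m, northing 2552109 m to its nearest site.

Squared distances to each site:
Inner: 769743009.000; Mid: 2289237322.000; East: 10159958125.000; North: 493752730.000; Central: 562033282.000; Upper: 789037625.000; West: 2904982834.000; South: 8444548445.000; Lower: 3619155493.000; Outer: 1792492885.000.
Minimum at North.

North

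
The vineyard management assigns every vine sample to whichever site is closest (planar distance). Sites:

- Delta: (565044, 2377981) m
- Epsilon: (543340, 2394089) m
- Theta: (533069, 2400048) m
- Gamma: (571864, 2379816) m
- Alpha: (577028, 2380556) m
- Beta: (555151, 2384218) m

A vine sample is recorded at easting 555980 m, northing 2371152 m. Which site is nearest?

Delta

Squared distances to each site:
Delta: 128791337.000; Epsilon: 685875569.000; Theta: 1359892737.000; Gamma: 327366352.000; Alpha: 531453520.000; Beta: 171407597.000.
Minimum at Delta.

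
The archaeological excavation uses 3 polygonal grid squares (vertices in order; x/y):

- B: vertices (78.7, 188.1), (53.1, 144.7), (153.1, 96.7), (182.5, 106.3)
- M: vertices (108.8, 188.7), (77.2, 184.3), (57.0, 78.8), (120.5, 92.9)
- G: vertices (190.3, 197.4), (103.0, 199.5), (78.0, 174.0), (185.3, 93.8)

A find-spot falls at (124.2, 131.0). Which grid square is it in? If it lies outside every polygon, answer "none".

B

Cast a ray rightward from (124.2, 131.0). For each polygon, the edges (by vertex number in listed order) whose endpoints lie on opposite sides of y = 131.0, where each meets that height, and whether that is right or left of the point:
B: 2–3 at x≈81.64 (left), 4–1 at x≈151.16 (right) → 1 crossing.
M: 2–3 at x≈66.99 (left), 4–1 at x≈115.85 (left) → 0 crossings.
G: 3–4 at x≈135.53 (right), 4–1 at x≈187.10 (right) → 2 crossings.
Only B has an odd count, so the point is inside B.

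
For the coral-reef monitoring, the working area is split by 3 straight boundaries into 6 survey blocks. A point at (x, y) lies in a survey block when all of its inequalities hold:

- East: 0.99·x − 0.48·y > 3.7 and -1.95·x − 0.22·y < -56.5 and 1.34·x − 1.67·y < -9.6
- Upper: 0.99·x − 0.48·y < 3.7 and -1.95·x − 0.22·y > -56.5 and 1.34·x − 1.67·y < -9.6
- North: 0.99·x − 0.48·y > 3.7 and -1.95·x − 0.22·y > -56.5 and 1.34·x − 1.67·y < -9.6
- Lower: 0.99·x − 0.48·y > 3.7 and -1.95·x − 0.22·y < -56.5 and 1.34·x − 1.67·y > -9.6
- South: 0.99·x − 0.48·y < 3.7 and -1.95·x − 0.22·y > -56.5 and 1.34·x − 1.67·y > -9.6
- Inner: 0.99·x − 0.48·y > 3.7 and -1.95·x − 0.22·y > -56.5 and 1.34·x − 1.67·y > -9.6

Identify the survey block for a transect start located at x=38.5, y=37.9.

0.99·38.5 − 0.48·37.9 = 19.923, which is > 3.7
-1.95·38.5 − 0.22·37.9 = -83.413, which is < -56.5
1.34·38.5 − 1.67·37.9 = -11.703, which is < -9.6
This sign pattern matches East.

East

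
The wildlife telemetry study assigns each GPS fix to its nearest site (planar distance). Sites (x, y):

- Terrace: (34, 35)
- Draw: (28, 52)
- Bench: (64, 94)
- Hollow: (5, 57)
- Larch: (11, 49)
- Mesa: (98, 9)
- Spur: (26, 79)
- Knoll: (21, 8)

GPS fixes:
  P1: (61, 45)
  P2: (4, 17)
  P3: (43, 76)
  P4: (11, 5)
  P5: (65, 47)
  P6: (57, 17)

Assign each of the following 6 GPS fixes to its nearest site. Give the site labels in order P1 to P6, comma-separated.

P1 → Terrace (d²=829.00)
P2 → Knoll (d²=370.00)
P3 → Spur (d²=298.00)
P4 → Knoll (d²=109.00)
P5 → Terrace (d²=1105.00)
P6 → Terrace (d²=853.00)

Terrace, Knoll, Spur, Knoll, Terrace, Terrace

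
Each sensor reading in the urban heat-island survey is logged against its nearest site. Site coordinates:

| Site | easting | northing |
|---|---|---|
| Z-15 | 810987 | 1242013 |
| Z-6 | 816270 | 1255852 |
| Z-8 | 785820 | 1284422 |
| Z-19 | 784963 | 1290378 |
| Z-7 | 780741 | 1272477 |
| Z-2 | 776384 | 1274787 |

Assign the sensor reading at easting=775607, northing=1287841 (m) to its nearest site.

Z-19

Squared distances to each site:
Z-15: 3351949984.000; Z-6: 2676775690.000; Z-8: 115994930.000; Z-19: 93971105.000; Z-7: 262410452.000; Z-2: 171010645.000.
Minimum at Z-19.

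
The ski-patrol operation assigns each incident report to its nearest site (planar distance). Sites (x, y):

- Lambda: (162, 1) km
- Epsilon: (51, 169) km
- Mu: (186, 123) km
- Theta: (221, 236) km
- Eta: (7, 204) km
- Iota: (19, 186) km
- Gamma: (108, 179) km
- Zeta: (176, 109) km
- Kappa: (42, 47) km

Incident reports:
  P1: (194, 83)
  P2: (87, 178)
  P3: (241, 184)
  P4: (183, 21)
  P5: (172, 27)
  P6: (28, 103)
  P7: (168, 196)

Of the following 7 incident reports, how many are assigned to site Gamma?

P1 → Zeta
P2 → Gamma
P3 → Theta
P4 → Lambda
P5 → Lambda
P6 → Kappa
P7 → Gamma
2 of the 7 go to Gamma.

2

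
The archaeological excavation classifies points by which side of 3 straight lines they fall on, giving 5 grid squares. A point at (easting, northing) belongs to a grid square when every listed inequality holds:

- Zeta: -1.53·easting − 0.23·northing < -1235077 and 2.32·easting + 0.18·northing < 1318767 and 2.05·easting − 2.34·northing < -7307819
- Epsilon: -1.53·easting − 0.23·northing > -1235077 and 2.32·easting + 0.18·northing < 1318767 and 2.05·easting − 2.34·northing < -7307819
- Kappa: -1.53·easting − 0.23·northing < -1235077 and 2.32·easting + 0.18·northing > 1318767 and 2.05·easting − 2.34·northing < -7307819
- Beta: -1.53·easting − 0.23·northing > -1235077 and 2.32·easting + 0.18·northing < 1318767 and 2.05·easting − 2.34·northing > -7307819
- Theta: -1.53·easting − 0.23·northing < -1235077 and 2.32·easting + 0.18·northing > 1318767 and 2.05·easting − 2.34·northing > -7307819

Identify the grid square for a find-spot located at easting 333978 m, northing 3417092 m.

Kappa

-1.53·333978 − 0.23·3417092 = -1296917.500, which is < -1235077
2.32·333978 + 0.18·3417092 = 1389905.520, which is > 1318767
2.05·333978 − 2.34·3417092 = -7311340.380, which is < -7307819
This sign pattern matches Kappa.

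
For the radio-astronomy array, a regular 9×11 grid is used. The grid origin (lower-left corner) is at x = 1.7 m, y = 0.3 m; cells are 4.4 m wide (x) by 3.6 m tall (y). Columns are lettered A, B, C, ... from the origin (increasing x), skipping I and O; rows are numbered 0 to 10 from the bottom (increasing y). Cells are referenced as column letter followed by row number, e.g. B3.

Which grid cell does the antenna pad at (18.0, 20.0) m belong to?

Column index: ⌊(18.0 − 1.7) / 4.4⌋ = ⌊3.705⌋ = 3 → column D
Row offset from origin: ⌊(20.0 − 0.3) / 3.6⌋ = ⌊5.472⌋ = 5 → row 5

D5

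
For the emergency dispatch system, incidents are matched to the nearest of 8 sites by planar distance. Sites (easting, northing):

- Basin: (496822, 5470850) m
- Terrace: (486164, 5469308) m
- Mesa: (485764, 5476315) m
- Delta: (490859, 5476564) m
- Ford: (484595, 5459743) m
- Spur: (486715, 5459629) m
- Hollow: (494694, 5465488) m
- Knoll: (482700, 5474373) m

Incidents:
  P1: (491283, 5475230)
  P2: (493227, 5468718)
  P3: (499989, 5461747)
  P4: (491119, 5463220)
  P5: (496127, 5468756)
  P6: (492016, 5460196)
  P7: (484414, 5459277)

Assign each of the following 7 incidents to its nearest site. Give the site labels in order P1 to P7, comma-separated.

P1 → Delta (d²=1959332.00)
P2 → Hollow (d²=12584989.00)
P3 → Hollow (d²=42032106.00)
P4 → Hollow (d²=17924449.00)
P5 → Basin (d²=4867861.00)
P6 → Spur (d²=28422090.00)
P7 → Ford (d²=249917.00)

Delta, Hollow, Hollow, Hollow, Basin, Spur, Ford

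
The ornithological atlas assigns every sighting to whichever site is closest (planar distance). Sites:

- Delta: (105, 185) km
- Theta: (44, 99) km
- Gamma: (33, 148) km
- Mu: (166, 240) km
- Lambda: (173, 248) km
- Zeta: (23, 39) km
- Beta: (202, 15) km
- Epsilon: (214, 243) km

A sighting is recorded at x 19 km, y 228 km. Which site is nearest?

Squared distances to each site:
Delta: 9245.000; Theta: 17266.000; Gamma: 6596.000; Mu: 21753.000; Lambda: 24116.000; Zeta: 35737.000; Beta: 78858.000; Epsilon: 38250.000.
Minimum at Gamma.

Gamma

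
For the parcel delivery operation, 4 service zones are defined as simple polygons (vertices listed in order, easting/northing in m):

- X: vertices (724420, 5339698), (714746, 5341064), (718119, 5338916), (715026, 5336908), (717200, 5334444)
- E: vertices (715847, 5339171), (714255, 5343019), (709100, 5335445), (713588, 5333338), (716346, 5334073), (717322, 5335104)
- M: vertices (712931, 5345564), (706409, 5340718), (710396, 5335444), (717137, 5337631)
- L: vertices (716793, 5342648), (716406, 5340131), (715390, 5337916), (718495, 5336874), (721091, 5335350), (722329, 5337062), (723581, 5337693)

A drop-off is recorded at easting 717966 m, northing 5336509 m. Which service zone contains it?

Cast a ray rightward from (717966, 5336509). For each polygon, the edges (by vertex number in listed order) whose endpoints lie on opposite sides of northing = 5336509, where each meets that height, and whether that is right or left of the point:
X: 4–5 at easting≈715378.0 (left), 5–1 at easting≈720037.7 (right) → 1 crossing.
E: 2–3 at easting≈709824.2 (left), 6–1 at easting≈716812.4 (left) → 0 crossings.
M: 2–3 at easting≈709590.9 (left), 3–4 at easting≈713678.7 (left) → 0 crossings.
L: 4–5 at easting≈719116.7 (right), 5–6 at easting≈721929.1 (right) → 2 crossings.
Only X has an odd count, so the point is inside X.

X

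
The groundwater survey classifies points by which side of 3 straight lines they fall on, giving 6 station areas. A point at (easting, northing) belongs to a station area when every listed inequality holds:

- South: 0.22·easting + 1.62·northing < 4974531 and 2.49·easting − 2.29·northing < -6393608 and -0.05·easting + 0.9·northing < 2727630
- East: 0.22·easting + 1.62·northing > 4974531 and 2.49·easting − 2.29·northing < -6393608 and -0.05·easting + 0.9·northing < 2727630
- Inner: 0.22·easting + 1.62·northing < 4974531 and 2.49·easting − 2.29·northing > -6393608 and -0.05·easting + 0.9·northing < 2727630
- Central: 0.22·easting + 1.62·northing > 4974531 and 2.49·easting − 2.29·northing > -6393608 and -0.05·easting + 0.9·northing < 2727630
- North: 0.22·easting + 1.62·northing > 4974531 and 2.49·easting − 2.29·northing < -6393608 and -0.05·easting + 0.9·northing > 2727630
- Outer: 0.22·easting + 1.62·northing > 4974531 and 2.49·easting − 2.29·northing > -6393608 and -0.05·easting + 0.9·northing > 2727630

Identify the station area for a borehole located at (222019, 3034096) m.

0.22·222019 + 1.62·3034096 = 4964079.700, which is < 4974531
2.49·222019 − 2.29·3034096 = -6395252.530, which is < -6393608
-0.05·222019 + 0.9·3034096 = 2719585.450, which is < 2727630
This sign pattern matches South.

South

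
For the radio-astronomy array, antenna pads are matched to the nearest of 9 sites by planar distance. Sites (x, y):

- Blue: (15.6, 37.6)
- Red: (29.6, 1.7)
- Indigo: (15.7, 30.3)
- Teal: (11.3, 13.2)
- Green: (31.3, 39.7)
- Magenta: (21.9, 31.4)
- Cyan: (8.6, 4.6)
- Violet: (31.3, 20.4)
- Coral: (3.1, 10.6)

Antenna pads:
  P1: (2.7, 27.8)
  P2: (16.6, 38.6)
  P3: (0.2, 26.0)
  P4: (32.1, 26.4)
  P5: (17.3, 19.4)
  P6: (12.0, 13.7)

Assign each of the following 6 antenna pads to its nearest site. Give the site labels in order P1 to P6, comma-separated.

P1 → Indigo (d²=175.25)
P2 → Blue (d²=2.00)
P3 → Coral (d²=245.57)
P4 → Violet (d²=36.64)
P5 → Teal (d²=74.44)
P6 → Teal (d²=0.74)

Indigo, Blue, Coral, Violet, Teal, Teal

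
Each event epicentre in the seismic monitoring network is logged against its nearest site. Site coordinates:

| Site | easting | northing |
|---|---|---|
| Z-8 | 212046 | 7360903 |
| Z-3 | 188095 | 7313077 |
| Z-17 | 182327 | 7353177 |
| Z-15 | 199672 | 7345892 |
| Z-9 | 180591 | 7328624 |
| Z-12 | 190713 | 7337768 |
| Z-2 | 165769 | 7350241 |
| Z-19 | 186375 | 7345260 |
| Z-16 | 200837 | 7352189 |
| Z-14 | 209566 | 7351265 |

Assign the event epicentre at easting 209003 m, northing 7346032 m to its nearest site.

Z-14

Squared distances to each site:
Z-8: 230406490.000; Z-3: 1523176489.000; Z-17: 762660001.000; Z-15: 87087161.000; Z-9: 1110280208.000; Z-12: 402817796.000; Z-2: 1886894437.000; Z-19: 512622368.000; Z-16: 104592205.000; Z-14: 27701258.000.
Minimum at Z-14.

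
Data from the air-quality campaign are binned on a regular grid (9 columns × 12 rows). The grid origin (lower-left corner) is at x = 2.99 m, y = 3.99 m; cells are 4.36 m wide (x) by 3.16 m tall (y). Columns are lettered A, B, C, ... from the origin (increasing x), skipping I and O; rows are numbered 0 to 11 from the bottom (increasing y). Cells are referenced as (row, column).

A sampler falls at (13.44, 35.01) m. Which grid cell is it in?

Column index: ⌊(13.44 − 2.99) / 4.36⌋ = ⌊2.397⌋ = 2 → column C
Row offset from origin: ⌊(35.01 − 3.99) / 3.16⌋ = ⌊9.816⌋ = 9 → row 9

(9, C)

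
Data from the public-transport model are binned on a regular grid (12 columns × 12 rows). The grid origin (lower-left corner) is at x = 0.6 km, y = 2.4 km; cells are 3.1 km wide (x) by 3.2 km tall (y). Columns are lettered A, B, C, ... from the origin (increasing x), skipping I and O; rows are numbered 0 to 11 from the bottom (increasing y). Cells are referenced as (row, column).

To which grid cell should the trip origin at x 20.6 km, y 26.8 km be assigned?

(7, G)

Column index: ⌊(20.6 − 0.6) / 3.1⌋ = ⌊6.452⌋ = 6 → column G
Row offset from origin: ⌊(26.8 − 2.4) / 3.2⌋ = ⌊7.625⌋ = 7 → row 7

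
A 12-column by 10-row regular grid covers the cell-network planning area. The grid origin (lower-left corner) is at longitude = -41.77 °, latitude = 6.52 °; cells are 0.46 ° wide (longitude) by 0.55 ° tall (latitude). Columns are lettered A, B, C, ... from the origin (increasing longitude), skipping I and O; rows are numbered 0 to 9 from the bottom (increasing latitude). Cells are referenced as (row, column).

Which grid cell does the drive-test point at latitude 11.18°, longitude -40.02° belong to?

(8, D)

Column index: ⌊(-40.02 − -41.77) / 0.46⌋ = ⌊3.804⌋ = 3 → column D
Row offset from origin: ⌊(11.18 − 6.52) / 0.55⌋ = ⌊8.473⌋ = 8 → row 8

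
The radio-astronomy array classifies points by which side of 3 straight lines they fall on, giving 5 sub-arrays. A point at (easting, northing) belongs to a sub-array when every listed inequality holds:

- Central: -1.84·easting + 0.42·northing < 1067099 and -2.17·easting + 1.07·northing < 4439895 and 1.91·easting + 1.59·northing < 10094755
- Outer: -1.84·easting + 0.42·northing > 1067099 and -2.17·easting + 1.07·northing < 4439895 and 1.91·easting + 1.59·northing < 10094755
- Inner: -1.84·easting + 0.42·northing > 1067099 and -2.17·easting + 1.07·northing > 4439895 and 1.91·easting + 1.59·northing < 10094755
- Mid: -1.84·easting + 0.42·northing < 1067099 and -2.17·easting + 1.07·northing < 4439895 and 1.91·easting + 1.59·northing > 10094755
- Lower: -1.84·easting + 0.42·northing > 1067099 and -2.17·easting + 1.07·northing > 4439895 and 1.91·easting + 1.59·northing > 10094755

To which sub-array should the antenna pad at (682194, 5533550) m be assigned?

-1.84·682194 + 0.42·5533550 = 1068854.040, which is > 1067099
-2.17·682194 + 1.07·5533550 = 4440537.520, which is > 4439895
1.91·682194 + 1.59·5533550 = 10101335.040, which is > 10094755
This sign pattern matches Lower.

Lower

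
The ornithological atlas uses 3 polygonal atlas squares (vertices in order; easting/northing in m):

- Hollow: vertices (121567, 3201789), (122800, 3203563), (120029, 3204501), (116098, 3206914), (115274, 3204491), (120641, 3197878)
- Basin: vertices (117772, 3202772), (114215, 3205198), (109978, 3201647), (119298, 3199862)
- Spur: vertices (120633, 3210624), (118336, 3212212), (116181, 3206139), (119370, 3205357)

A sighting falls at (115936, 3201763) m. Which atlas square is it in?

Cast a ray rightward from (115936, 3201763). For each polygon, the edges (by vertex number in listed order) whose endpoints lie on opposite sides of northing = 3201763, where each meets that height, and whether that is right or left of the point:
Hollow: 5–6 at easting≈117488.0 (right), 6–1 at easting≈121560.8 (right) → 2 crossings.
Basin: 2–3 at easting≈110116.4 (left), 4–1 at easting≈118301.1 (right) → 1 crossing.
Spur: no edge straddles that height → 0 crossings.
Only Basin has an odd count, so the point is inside Basin.

Basin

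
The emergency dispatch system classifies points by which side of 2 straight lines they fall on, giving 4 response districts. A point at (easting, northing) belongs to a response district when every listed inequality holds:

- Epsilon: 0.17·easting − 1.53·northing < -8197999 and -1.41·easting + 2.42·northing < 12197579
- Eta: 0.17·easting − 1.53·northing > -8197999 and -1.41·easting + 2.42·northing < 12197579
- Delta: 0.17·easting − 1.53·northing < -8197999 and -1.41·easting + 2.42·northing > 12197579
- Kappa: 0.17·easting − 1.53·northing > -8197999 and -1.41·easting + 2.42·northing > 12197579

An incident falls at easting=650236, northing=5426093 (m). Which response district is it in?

Kappa

0.17·650236 − 1.53·5426093 = -8191382.170, which is > -8197999
-1.41·650236 + 2.42·5426093 = 12214312.300, which is > 12197579
This sign pattern matches Kappa.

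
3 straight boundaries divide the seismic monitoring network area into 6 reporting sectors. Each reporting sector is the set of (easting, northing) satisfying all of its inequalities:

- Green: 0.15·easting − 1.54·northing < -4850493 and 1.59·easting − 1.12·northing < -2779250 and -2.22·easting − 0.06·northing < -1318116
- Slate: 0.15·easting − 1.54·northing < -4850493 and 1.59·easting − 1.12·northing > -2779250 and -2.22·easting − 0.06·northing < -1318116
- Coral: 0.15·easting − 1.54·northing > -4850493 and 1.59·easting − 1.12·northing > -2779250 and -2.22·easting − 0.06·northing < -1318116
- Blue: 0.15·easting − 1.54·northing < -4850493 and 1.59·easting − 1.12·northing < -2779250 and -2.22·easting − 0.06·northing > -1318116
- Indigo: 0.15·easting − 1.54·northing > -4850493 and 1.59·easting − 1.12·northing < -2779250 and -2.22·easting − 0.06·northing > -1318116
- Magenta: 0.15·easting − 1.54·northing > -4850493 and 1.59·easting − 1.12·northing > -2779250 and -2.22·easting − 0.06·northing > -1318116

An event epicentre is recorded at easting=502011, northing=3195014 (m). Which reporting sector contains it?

Indigo

0.15·502011 − 1.54·3195014 = -4845019.910, which is > -4850493
1.59·502011 − 1.12·3195014 = -2780218.190, which is < -2779250
-2.22·502011 − 0.06·3195014 = -1306165.260, which is > -1318116
This sign pattern matches Indigo.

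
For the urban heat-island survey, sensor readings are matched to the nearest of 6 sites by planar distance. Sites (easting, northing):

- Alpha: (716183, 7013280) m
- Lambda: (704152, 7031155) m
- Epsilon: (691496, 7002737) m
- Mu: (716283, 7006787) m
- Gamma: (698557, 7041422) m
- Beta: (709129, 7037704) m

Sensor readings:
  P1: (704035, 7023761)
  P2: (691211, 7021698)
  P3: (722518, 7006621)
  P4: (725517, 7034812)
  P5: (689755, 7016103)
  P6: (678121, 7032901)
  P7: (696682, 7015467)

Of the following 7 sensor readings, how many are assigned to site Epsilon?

P1 → Lambda
P2 → Lambda
P3 → Mu
P4 → Beta
P5 → Epsilon
P6 → Gamma
P7 → Epsilon
2 of the 7 go to Epsilon.

2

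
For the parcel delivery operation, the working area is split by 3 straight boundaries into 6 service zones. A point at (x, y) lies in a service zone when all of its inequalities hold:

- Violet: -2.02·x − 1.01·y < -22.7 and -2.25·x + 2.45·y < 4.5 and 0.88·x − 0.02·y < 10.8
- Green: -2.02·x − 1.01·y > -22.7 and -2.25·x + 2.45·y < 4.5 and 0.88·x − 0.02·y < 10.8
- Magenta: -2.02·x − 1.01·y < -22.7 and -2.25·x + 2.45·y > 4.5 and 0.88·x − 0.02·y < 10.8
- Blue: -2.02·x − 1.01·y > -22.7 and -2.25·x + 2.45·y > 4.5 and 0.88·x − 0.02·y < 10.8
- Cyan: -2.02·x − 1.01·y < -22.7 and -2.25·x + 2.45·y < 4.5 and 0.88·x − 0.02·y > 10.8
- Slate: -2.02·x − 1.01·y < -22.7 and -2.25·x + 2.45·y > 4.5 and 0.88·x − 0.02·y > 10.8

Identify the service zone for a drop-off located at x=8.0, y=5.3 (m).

Green

-2.02·8.0 − 1.01·5.3 = -21.513, which is > -22.7
-2.25·8.0 + 2.45·5.3 = -5.015, which is < 4.5
0.88·8.0 − 0.02·5.3 = 6.934, which is < 10.8
This sign pattern matches Green.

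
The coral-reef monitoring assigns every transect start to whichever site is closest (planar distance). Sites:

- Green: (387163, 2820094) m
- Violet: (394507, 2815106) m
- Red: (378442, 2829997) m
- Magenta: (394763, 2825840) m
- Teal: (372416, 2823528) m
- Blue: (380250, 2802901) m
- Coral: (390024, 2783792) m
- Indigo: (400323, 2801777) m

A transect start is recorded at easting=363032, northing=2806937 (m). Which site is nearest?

Blue

Squared distances to each site:
Green: 755411810.000; Violet: 1057408186.000; Red: 769231700.000; Magenta: 1364179770.000; Teal: 363320737.000; Blue: 312748820.000; Coral: 1264259089.000; Indigo: 1417244281.000.
Minimum at Blue.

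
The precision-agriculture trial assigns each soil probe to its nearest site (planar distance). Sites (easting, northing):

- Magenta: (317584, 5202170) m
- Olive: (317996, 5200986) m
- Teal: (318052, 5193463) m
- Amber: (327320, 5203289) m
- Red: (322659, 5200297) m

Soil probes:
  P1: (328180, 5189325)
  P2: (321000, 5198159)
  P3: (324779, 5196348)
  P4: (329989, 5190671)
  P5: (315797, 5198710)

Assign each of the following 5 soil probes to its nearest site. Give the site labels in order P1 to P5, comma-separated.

P1 → Teal (d²=119699428.00)
P2 → Red (d²=7323325.00)
P3 → Red (d²=20089001.00)
P4 → Red (d²=146388776.00)
P5 → Olive (d²=10015777.00)

Teal, Red, Red, Red, Olive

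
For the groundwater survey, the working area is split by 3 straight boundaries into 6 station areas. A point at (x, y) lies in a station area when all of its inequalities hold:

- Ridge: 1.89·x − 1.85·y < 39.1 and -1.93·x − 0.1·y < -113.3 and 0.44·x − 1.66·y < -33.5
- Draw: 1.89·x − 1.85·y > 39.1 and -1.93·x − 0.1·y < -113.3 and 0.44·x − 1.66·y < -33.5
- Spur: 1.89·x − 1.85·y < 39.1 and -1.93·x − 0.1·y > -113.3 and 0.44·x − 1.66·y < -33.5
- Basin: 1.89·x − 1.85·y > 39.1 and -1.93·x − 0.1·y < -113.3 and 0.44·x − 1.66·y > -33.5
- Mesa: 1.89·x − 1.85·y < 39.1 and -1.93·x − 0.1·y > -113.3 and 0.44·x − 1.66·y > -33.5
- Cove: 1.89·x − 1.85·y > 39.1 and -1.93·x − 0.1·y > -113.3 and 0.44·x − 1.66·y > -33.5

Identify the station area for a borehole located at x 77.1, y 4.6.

Basin

1.89·77.1 − 1.85·4.6 = 137.209, which is > 39.1
-1.93·77.1 − 0.1·4.6 = -149.263, which is < -113.3
0.44·77.1 − 1.66·4.6 = 26.288, which is > -33.5
This sign pattern matches Basin.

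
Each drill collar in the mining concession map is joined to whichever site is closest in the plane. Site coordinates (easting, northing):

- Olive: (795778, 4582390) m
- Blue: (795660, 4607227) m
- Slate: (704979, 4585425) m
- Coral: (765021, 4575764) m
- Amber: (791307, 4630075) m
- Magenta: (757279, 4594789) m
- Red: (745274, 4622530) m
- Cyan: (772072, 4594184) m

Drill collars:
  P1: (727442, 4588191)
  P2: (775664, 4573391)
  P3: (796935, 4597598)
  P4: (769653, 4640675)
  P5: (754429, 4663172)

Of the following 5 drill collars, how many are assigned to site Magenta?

0

P1 → Slate
P2 → Coral
P3 → Blue
P4 → Amber
P5 → Red
0 of the 5 go to Magenta.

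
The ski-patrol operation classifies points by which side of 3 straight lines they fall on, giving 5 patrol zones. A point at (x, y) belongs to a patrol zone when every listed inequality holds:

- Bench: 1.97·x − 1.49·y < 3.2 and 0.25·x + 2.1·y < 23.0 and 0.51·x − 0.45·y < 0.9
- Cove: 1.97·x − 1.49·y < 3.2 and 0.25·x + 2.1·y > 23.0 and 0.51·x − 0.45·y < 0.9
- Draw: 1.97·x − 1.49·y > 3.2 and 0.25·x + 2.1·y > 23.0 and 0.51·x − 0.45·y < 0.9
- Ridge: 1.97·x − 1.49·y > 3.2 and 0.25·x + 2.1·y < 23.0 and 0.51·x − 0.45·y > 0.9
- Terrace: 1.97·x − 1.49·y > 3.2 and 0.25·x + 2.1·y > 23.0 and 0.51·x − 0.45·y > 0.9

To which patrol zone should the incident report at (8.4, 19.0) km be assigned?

1.97·8.4 − 1.49·19.0 = -11.762, which is < 3.2
0.25·8.4 + 2.1·19.0 = 42.000, which is > 23.0
0.51·8.4 − 0.45·19.0 = -4.266, which is < 0.9
This sign pattern matches Cove.

Cove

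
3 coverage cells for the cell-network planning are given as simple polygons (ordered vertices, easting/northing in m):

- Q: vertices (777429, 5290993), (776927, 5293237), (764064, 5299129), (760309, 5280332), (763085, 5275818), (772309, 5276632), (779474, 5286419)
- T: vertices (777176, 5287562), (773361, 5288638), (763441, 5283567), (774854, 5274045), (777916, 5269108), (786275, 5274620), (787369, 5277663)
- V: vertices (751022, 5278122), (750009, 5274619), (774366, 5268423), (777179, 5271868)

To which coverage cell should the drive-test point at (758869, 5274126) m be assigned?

V

Cast a ray rightward from (758869, 5274126). For each polygon, the edges (by vertex number in listed order) whose endpoints lie on opposite sides of northing = 5274126, where each meets that height, and whether that is right or left of the point:
Q: no edge straddles that height → 0 crossings.
T: 3–4 at easting≈774756.9 (right), 5–6 at easting≈785525.8 (right) → 2 crossings.
V: 2–3 at easting≈751947.0 (left), 4–1 at easting≈767735.0 (right) → 1 crossing.
Only V has an odd count, so the point is inside V.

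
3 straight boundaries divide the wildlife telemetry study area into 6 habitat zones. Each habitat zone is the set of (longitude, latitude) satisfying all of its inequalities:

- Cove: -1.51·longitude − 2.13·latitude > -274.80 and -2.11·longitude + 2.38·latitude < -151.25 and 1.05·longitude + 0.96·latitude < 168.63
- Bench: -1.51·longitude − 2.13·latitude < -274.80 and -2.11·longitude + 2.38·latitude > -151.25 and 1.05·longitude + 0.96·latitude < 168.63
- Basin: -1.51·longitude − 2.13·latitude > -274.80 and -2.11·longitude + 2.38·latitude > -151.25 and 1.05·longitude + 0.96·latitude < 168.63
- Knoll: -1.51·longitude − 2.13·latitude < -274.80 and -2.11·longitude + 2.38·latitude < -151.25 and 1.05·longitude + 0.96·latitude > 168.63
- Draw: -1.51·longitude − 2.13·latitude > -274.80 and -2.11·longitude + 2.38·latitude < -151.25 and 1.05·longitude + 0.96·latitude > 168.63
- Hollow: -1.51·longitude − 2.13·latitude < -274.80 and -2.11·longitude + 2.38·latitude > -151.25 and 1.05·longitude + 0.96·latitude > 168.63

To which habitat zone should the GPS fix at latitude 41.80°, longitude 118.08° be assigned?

-1.51·118.08 − 2.13·41.80 = -267.335, which is > -274.80
-2.11·118.08 + 2.38·41.80 = -149.665, which is > -151.25
1.05·118.08 + 0.96·41.80 = 164.112, which is < 168.63
This sign pattern matches Basin.

Basin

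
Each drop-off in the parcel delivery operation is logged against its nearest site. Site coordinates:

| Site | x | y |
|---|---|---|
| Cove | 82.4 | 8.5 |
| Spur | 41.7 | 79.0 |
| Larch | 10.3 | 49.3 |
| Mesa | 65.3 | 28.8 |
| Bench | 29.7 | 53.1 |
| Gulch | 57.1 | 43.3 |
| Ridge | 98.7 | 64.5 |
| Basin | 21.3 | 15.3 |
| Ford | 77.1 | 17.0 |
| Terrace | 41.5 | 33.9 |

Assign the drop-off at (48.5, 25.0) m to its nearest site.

Terrace

Squared distances to each site:
Cove: 1421.460; Spur: 2962.240; Larch: 2049.730; Mesa: 296.680; Bench: 1143.050; Gulch: 408.850; Ridge: 4080.290; Basin: 833.930; Ford: 881.960; Terrace: 128.210.
Minimum at Terrace.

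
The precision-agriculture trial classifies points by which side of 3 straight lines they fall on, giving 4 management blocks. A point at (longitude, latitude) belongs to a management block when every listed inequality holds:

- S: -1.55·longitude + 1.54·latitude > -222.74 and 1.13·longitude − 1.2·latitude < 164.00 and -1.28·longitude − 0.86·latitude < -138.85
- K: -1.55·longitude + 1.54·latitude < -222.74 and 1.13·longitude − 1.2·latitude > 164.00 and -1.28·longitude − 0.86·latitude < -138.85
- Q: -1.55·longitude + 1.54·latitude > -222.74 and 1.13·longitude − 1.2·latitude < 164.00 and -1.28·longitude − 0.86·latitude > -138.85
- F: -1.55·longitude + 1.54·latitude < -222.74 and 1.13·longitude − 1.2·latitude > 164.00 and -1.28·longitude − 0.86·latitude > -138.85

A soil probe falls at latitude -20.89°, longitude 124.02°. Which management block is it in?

-1.55·124.02 + 1.54·-20.89 = -224.402, which is < -222.74
1.13·124.02 − 1.2·-20.89 = 165.211, which is > 164.00
-1.28·124.02 − 0.86·-20.89 = -140.780, which is < -138.85
This sign pattern matches K.

K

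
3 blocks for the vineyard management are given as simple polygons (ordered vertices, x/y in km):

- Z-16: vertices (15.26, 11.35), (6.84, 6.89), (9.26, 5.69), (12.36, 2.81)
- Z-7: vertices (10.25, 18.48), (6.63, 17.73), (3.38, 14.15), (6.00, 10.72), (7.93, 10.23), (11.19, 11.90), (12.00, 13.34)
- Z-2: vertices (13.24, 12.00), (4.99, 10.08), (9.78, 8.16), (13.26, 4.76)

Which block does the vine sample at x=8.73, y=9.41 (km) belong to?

Z-2

Cast a ray rightward from (8.73, 9.41). For each polygon, the edges (by vertex number in listed order) whose endpoints lie on opposite sides of y = 9.41, where each meets that height, and whether that is right or left of the point:
Z-16: 1–2 at x≈11.597 (right), 4–1 at x≈14.601 (right) → 2 crossings.
Z-7: no edge straddles that height → 0 crossings.
Z-2: 2–3 at x≈6.662 (left), 4–1 at x≈13.247 (right) → 1 crossing.
Only Z-2 has an odd count, so the point is inside Z-2.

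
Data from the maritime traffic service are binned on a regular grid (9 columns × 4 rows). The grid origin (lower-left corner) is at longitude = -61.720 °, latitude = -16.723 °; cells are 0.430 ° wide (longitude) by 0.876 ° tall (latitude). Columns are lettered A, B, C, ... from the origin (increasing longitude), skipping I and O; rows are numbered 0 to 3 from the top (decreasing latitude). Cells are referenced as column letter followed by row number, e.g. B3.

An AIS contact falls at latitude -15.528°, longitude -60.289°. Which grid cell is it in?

Column index: ⌊(-60.289 − -61.720) / 0.430⌋ = ⌊3.328⌋ = 3 → column D
Row offset from origin: ⌊(-15.528 − -16.723) / 0.876⌋ = ⌊1.364⌋ = 1 → row 2 (counted from top)

D2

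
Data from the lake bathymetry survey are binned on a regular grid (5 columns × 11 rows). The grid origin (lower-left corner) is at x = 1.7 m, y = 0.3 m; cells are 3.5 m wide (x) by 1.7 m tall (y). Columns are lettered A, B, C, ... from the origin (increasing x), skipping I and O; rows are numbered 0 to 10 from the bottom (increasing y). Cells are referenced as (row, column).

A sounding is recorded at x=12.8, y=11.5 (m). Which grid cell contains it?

(6, D)

Column index: ⌊(12.8 − 1.7) / 3.5⌋ = ⌊3.171⌋ = 3 → column D
Row offset from origin: ⌊(11.5 − 0.3) / 1.7⌋ = ⌊6.588⌋ = 6 → row 6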